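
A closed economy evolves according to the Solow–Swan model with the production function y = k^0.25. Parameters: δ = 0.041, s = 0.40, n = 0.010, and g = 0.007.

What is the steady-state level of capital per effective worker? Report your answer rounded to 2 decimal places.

k* ≈ 13.13

In steady state, investment equals break-even investment: s·k^α = (n + g + δ)·k.
Rearranging, k^(1−α) = s / (n + g + δ).
k^0.75 = 0.40 / (0.010 + 0.007 + 0.041) = 0.40 / 0.058 = 6.8966
k* = 6.8966^(1/0.75) ≈ 13.1274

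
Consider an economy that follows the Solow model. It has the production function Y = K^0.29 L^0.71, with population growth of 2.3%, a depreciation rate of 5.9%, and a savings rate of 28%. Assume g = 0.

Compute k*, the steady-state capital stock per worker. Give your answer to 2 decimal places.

k* ≈ 5.64

At the steady state, Δk = 0, so s·k^α = (n + δ)·k.
Dividing both sides by k: k^(1−α) = s / (n + δ).
k^0.71 = 0.28 / (0.023 + 0.059) = 0.28 / 0.082 = 3.4146
k* = 3.4146^(1/0.71) ≈ 5.6388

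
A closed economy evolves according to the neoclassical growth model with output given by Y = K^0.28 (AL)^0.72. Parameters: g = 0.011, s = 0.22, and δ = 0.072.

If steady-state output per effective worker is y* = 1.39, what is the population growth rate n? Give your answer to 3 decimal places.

At the steady state, Δk = 0, so s·k^α = (n + g + δ)·k.
Since y* = [s/(n + g + δ)]^(α/(1−α)), we have s/(n + g + δ) = (y*)^((1−α)/α) = 1.39^2.5714 = 2.3321.
Therefore n + g + δ = s / 2.3321 = 0.22 / 2.3321 = 0.0943, so n = 0.0943 − 0.083 = 0.0113.

n ≈ 0.011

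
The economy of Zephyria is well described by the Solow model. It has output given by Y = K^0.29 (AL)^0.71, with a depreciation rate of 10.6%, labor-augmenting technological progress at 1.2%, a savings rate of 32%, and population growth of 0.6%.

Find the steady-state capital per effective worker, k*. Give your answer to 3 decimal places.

Steady state requires s·f(k) = (n + g + δ)·k, i.e. s·k^α = (n + g + δ)·k.
Rearranging, k^(1−α) = s / (n + g + δ).
k^0.71 = 0.32 / (0.006 + 0.012 + 0.106) = 0.32 / 0.124 = 2.5806
k* = 2.5806^(1/0.71) ≈ 3.8009

k* = 3.801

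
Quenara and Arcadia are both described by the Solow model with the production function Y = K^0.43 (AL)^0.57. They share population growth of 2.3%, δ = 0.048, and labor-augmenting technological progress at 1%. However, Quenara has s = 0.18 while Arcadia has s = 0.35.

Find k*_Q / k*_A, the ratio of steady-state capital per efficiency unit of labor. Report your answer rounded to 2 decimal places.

ratio ≈ 0.31

Steady-state k* = [s/(n + g + δ)]^(1/(1−α)), so the ratio is [ (s_Q/(n + g + δ)_Q) / (s_A/(n + g + δ)_A) ]^1.7544.
s_Q/(n + g + δ)_Q = 0.18/0.081 = 2.2222; s_A/(n + g + δ)_A = 0.35/0.081 = 4.3210.
Ratio = (2.2222/4.3210)^1.7544 = 0.5143^1.7544 ≈ 0.3114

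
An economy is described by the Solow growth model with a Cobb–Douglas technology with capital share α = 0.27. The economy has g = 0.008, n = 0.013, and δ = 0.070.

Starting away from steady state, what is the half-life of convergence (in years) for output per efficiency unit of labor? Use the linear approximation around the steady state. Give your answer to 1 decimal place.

Near the steady state the convergence rate is λ = (1 − α)(n + g + δ).
λ = (1 − 0.27) × 0.091 = 0.73 × 0.091 = 0.06643
Half-life = ln 2 / λ = 0.6931 / 0.06643 ≈ 10.43 years

t_½ ≈ 10.4 years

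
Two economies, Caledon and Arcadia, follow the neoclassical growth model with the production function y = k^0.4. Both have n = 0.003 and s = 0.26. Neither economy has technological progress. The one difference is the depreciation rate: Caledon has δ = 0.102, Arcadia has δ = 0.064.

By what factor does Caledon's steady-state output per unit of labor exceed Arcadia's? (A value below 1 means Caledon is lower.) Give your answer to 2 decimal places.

Steady-state y* = [s/(n + δ)]^(α/(1−α)), so the ratio is [ (s_C/(n + δ)_C) / (s_A/(n + δ)_A) ]^0.6667.
s_C/(n + δ)_C = 0.26/0.105 = 2.4762; s_A/(n + δ)_A = 0.26/0.067 = 3.8806.
Ratio = (2.4762/3.8806)^0.6667 = 0.6381^0.6667 ≈ 0.7412

ratio ≈ 0.74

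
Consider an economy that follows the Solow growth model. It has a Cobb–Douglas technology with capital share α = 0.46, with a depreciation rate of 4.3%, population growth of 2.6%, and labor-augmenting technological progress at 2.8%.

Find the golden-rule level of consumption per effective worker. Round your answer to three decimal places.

At the golden rule, f'(k) = n + g + δ, so α·k^(α−1) = n + g + δ and k_gold = (α/(n + g + δ))^(1/(1−α)).
k_gold = (0.46/0.097)^(1/0.54) = 4.7423^1.8519 ≈ 17.8593
c_gold = f(k_gold) − (n + g + δ)·k_gold = 3.7658 − 0.097×17.8593 ≈ 2.0334

c_gold ≈ 2.033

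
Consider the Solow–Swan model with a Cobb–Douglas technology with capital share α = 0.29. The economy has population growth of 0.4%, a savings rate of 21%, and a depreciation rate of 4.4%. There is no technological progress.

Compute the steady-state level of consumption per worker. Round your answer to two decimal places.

c* = 1.44

Steady state requires s·f(k) = (n + δ)·k, i.e. s·k^α = (n + δ)·k.
Rearranging, k^(1−α) = s / (n + δ).
k^0.71 = 0.21 / (0.004 + 0.044) = 0.21 / 0.048 = 4.3750
k* = 4.3750^(1/0.71) ≈ 7.9944
y* = (k*)^α = 7.9944^0.29 ≈ 1.8273
c* = (1 − s)·y* = (1 − 0.21) × 1.8273 ≈ 1.4436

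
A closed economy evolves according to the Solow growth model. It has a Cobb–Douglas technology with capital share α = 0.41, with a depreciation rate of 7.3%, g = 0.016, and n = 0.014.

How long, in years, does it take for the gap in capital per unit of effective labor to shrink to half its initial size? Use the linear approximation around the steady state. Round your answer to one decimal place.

Near the steady state the convergence rate is λ = (1 − α)(n + g + δ).
λ = (1 − 0.41) × 0.103 = 0.59 × 0.103 = 0.06077
Half-life = ln 2 / λ = 0.6931 / 0.06077 ≈ 11.41 years

about 11.4 years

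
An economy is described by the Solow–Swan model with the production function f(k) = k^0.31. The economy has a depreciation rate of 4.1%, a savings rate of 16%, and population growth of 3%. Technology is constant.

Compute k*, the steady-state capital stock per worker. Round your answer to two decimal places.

In steady state, investment equals break-even investment: s·k^α = (n + δ)·k.
Rearranging, k^(1−α) = s / (n + δ).
k^0.69 = 0.16 / (0.030 + 0.041) = 0.16 / 0.071 = 2.2535
k* = 2.2535^(1/0.69) ≈ 3.2463

k* ≈ 3.25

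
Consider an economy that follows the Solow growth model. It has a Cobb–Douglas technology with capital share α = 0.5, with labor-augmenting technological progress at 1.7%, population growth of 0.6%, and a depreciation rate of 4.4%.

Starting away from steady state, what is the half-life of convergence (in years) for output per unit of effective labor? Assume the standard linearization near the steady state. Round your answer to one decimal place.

t_½ ≈ 20.7 years

Near the steady state the convergence rate is λ = (1 − α)(n + g + δ).
λ = (1 − 0.5) × 0.067 = 0.5 × 0.067 = 0.0335
Half-life = ln 2 / λ = 0.6931 / 0.0335 ≈ 20.69 years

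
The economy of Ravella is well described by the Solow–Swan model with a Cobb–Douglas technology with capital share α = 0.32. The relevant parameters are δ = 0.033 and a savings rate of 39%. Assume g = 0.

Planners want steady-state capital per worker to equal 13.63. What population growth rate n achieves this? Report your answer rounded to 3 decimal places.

At the steady state, Δk = 0, so s·k^α = (n + δ)·k.
So s / (n + δ) = (k*)^(1−α) = 13.63^0.68 = 5.9082.
Therefore n + δ = s / 5.9082 = 0.39 / 5.9082 = 0.0660, so n = 0.0660 − 0.033 = 0.0330.

n ≈ 0.033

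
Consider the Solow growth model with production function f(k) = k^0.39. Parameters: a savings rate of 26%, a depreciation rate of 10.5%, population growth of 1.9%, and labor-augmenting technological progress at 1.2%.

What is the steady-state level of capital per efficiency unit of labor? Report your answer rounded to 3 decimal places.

At the steady state, Δk = 0, so s·k^α = (n + g + δ)·k.
Rearranging, k^(1−α) = s / (n + g + δ).
k^0.61 = 0.26 / (0.019 + 0.012 + 0.105) = 0.26 / 0.136 = 1.9118
k* = 1.9118^(1/0.61) ≈ 2.8932

k* ≈ 2.893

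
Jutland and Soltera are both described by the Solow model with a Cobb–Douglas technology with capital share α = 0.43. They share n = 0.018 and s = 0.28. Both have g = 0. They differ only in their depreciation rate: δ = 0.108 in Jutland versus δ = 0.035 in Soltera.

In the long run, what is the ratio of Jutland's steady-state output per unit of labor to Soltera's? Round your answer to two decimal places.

Steady-state y* = [s/(n + δ)]^(α/(1−α)), so the ratio is [ (s_J/(n + δ)_J) / (s_S/(n + δ)_S) ]^0.7544.
s_J/(n + δ)_J = 0.28/0.126 = 2.2222; s_S/(n + δ)_S = 0.28/0.053 = 5.2830.
Ratio = (2.2222/5.2830)^0.7544 = 0.4206^0.7544 ≈ 0.5203

y*_J / y*_S ≈ 0.52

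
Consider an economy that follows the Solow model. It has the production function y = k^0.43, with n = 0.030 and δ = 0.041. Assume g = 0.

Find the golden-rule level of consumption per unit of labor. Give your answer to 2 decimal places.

c_gold ≈ 2.22

At the golden rule, f'(k) = n + δ, so α·k^(α−1) = n + δ and k_gold = (α/(n + δ))^(1/(1−α)).
k_gold = (0.43/0.071)^(1/0.57) = 6.0563^1.7544 ≈ 23.5670
c_gold = f(k_gold) − (n + δ)·k_gold = 3.8913 − 0.071×23.5670 ≈ 2.2180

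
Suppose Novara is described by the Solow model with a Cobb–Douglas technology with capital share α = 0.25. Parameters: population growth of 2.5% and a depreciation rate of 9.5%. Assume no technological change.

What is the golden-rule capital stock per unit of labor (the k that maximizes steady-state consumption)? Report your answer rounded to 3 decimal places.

The golden rule sets f'(k) = n + δ, i.e. α·k^(α−1) = n + δ.
So k^(1−α) = α / (n + δ) = 0.25 / 0.120 = 2.0833.
k_gold = 2.0833^(1/0.75) ≈ 2.6607

k_gold ≈ 2.661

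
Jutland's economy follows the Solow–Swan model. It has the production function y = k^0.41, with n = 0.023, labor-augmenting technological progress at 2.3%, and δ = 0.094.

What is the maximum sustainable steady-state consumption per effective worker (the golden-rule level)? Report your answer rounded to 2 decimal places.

c_gold ≈ 1.24

At the golden rule, f'(k) = n + g + δ, so α·k^(α−1) = n + g + δ and k_gold = (α/(n + g + δ))^(1/(1−α)).
k_gold = (0.41/0.140)^(1/0.59) = 2.9286^1.6949 ≈ 6.1793
c_gold = f(k_gold) − (n + g + δ)·k_gold = 2.1100 − 0.140×6.1793 ≈ 1.2449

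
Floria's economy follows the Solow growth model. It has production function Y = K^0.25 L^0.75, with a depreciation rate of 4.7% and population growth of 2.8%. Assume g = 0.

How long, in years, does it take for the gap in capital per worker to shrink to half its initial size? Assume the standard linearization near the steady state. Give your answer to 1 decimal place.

half-life ≈ 12.3 years

Near the steady state the convergence rate is λ = (1 − α)(n + δ).
λ = (1 − 0.25) × 0.075 = 0.75 × 0.075 = 0.05625
Half-life = ln 2 / λ = 0.6931 / 0.05625 ≈ 12.32 years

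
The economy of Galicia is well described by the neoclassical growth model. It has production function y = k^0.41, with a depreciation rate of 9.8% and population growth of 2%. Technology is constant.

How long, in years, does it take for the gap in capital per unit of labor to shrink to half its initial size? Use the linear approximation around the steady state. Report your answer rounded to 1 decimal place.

Near the steady state the convergence rate is λ = (1 − α)(n + δ).
λ = (1 − 0.41) × 0.118 = 0.59 × 0.118 = 0.06962
Half-life = ln 2 / λ = 0.6931 / 0.06962 ≈ 9.96 years

t_½ ≈ 10.0 years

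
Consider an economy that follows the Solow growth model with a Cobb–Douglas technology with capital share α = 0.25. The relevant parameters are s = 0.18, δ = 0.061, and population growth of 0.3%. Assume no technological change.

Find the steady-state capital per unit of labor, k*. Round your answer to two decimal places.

At the steady state, Δk = 0, so s·k^α = (n + δ)·k.
Rearranging, k^(1−α) = s / (n + δ).
k^0.75 = 0.18 / (0.003 + 0.061) = 0.18 / 0.064 = 2.8125
k* = 2.8125^(1/0.75) ≈ 3.9700

k* ≈ 3.97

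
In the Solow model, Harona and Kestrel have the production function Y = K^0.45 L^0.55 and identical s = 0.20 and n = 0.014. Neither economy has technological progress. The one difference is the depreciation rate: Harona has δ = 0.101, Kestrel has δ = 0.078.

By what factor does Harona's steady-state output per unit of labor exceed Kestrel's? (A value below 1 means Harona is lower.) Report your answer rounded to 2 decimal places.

Steady-state y* = [s/(n + δ)]^(α/(1−α)), so the ratio is [ (s_H/(n + δ)_H) / (s_K/(n + δ)_K) ]^0.8182.
s_H/(n + δ)_H = 0.20/0.115 = 1.7391; s_K/(n + δ)_K = 0.20/0.092 = 2.1739.
Ratio = (1.7391/2.1739)^0.8182 = 0.8000^0.8182 ≈ 0.8331

ratio ≈ 0.83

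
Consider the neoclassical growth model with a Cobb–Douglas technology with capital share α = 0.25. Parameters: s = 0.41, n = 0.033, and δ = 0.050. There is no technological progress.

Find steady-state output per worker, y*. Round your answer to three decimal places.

y* ≈ 1.703

In steady state, investment equals break-even investment: s·k^α = (n + δ)·k.
Rearranging, k^(1−α) = s / (n + δ).
k^0.75 = 0.41 / (0.033 + 0.050) = 0.41 / 0.083 = 4.9398
k* = 4.9398^(1/0.75) ≈ 8.4129
y* = (k*)^α = 8.4129^0.25 ≈ 1.7031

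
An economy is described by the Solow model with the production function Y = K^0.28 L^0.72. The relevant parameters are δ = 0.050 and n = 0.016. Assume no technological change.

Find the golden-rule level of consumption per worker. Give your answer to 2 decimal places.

c_gold ≈ 1.26

At the golden rule, f'(k) = n + δ, so α·k^(α−1) = n + δ and k_gold = (α/(n + δ))^(1/(1−α)).
k_gold = (0.28/0.066)^(1/0.72) = 4.2424^1.3889 ≈ 7.4420
c_gold = f(k_gold) − (n + δ)·k_gold = 1.7542 − 0.066×7.4420 ≈ 1.2630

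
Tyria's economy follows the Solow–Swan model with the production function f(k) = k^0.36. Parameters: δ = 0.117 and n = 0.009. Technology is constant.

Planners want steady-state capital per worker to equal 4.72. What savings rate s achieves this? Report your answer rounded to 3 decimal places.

In steady state, investment equals break-even investment: s·k^α = (n + δ)·k.
So s / (n + δ) = (k*)^(1−α) = 4.72^0.64 = 2.6997.
Therefore s = 2.6997 × (n + δ) = 2.6997 × 0.126 = 0.3402.

s ≈ 0.340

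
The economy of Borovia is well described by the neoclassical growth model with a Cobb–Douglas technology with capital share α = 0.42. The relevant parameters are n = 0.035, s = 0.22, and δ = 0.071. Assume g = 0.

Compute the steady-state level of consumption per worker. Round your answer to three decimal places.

c* ≈ 1.324

Steady state requires s·f(k) = (n + δ)·k, i.e. s·k^α = (n + δ)·k.
Dividing both sides by k: k^(1−α) = s / (n + δ).
k^0.58 = 0.22 / (0.035 + 0.071) = 0.22 / 0.106 = 2.0755
k* = 2.0755^(1/0.58) ≈ 3.5218
y* = (k*)^α = 3.5218^0.42 ≈ 1.6968
c* = (1 − s)·y* = (1 − 0.22) × 1.6968 ≈ 1.3235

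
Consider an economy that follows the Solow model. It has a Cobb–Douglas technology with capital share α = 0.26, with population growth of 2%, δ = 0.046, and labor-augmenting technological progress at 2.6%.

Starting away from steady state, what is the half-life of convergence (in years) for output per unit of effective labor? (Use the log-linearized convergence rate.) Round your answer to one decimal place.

Near the steady state the convergence rate is λ = (1 − α)(n + g + δ).
λ = (1 − 0.26) × 0.092 = 0.74 × 0.092 = 0.06808
Half-life = ln 2 / λ = 0.6931 / 0.06808 ≈ 10.18 years

t_½ ≈ 10.2 years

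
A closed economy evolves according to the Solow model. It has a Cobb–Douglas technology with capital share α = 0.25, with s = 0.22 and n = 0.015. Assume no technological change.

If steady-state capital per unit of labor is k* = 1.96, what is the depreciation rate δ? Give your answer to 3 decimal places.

δ ≈ 0.118

At the steady state, Δk = 0, so s·k^α = (n + δ)·k.
So s / (n + δ) = (k*)^(1−α) = 1.96^0.75 = 1.6565.
Therefore n + δ = s / 1.6565 = 0.22 / 1.6565 = 0.1328, so δ = 0.1328 − 0.015 = 0.1178.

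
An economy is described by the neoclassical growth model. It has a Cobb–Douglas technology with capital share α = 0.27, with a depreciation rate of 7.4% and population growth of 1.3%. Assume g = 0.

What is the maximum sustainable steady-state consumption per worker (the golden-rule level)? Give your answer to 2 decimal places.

At the golden rule, f'(k) = n + δ, so α·k^(α−1) = n + δ and k_gold = (α/(n + δ))^(1/(1−α)).
k_gold = (0.27/0.087)^(1/0.73) = 3.1034^1.3699 ≈ 4.7181
c_gold = f(k_gold) − (n + δ)·k_gold = 1.5203 − 0.087×4.7181 ≈ 1.1098

c_gold ≈ 1.11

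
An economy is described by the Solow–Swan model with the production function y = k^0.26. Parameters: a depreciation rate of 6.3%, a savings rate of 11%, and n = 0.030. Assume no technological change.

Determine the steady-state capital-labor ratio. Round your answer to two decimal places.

k* ≈ 1.25

In steady state, investment equals break-even investment: s·k^α = (n + δ)·k.
Dividing both sides by k: k^(1−α) = s / (n + δ).
k^0.74 = 0.11 / (0.030 + 0.063) = 0.11 / 0.093 = 1.1828
k* = 1.1828^(1/0.74) ≈ 1.2547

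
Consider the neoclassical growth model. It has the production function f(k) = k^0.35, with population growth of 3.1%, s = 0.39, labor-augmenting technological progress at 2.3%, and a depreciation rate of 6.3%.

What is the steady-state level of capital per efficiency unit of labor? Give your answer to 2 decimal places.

k* ≈ 6.37

Steady state requires s·f(k) = (n + g + δ)·k, i.e. s·k^α = (n + g + δ)·k.
Rearranging, k^(1−α) = s / (n + g + δ).
k^0.65 = 0.39 / (0.031 + 0.023 + 0.063) = 0.39 / 0.117 = 3.3333
k* = 3.3333^(1/0.65) ≈ 6.3741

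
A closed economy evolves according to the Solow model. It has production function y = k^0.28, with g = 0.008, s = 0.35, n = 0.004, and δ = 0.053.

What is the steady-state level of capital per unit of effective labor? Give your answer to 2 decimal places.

In steady state, investment equals break-even investment: s·k^α = (n + g + δ)·k.
Rearranging, k^(1−α) = s / (n + g + δ).
k^0.72 = 0.35 / (0.004 + 0.008 + 0.053) = 0.35 / 0.065 = 5.3846
k* = 5.3846^(1/0.72) ≈ 10.3631

k* = 10.36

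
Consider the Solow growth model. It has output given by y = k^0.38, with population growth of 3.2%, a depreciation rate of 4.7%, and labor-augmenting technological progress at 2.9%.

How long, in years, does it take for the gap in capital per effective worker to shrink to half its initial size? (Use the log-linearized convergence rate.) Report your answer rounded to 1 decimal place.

t_½ ≈ 10.4 years

Near the steady state the convergence rate is λ = (1 − α)(n + g + δ).
λ = (1 − 0.38) × 0.108 = 0.62 × 0.108 = 0.06696
Half-life = ln 2 / λ = 0.6931 / 0.06696 ≈ 10.35 years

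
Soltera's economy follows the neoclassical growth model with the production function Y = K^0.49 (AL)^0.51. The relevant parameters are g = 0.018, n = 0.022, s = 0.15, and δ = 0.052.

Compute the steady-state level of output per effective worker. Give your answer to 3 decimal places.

At the steady state, Δk = 0, so s·k^α = (n + g + δ)·k.
Dividing both sides by k: k^(1−α) = s / (n + g + δ).
k^0.51 = 0.15 / (0.022 + 0.018 + 0.052) = 0.15 / 0.092 = 1.6304
k* = 1.6304^(1/0.51) ≈ 2.6077
y* = (k*)^α = 2.6077^0.49 ≈ 1.5994

y* ≈ 1.599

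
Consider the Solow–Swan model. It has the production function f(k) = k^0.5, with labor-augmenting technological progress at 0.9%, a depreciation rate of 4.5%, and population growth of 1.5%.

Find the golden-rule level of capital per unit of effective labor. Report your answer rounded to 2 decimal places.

The golden rule sets f'(k) = n + g + δ, i.e. α·k^(α−1) = n + g + δ.
So k^(1−α) = α / (n + g + δ) = 0.5 / 0.069 = 7.2464.
k_gold = 7.2464^(1/0.5) ≈ 52.5103

k_gold ≈ 52.51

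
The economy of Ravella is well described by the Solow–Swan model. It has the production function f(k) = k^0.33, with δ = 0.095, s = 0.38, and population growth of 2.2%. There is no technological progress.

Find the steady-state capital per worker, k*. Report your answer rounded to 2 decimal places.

In steady state, investment equals break-even investment: s·k^α = (n + δ)·k.
Dividing both sides by k: k^(1−α) = s / (n + δ).
k^0.67 = 0.38 / (0.022 + 0.095) = 0.38 / 0.117 = 3.2479
k* = 3.2479^(1/0.67) ≈ 5.8021

k* = 5.80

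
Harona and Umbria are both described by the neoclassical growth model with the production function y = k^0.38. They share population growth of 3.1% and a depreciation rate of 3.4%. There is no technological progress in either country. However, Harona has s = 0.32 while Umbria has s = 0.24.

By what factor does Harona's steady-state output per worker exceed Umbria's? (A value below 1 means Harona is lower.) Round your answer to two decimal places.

y*_H / y*_U ≈ 1.19

Steady-state y* = [s/(n + δ)]^(α/(1−α)), so the ratio is [ (s_H/(n + δ)_H) / (s_U/(n + δ)_U) ]^0.6129.
s_H/(n + δ)_H = 0.32/0.065 = 4.9231; s_U/(n + δ)_U = 0.24/0.065 = 3.6923.
Ratio = (4.9231/3.6923)^0.6129 = 1.3333^0.6129 ≈ 1.1928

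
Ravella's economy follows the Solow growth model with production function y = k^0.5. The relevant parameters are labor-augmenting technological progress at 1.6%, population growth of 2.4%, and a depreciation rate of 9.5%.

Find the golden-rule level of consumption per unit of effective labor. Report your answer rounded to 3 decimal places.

At the golden rule, f'(k) = n + g + δ, so α·k^(α−1) = n + g + δ and k_gold = (α/(n + g + δ))^(1/(1−α)).
k_gold = (0.5/0.135)^(1/0.5) = 3.7037^2 ≈ 13.7174
c_gold = f(k_gold) − (n + g + δ)·k_gold = 3.7037 − 0.135×13.7174 ≈ 1.8519

c_gold ≈ 1.852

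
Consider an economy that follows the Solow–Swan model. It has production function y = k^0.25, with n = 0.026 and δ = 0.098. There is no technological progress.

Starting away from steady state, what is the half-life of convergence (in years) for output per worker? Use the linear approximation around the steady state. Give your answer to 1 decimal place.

half-life ≈ 7.5 years

Near the steady state the convergence rate is λ = (1 − α)(n + δ).
λ = (1 − 0.25) × 0.124 = 0.75 × 0.124 = 0.0930
Half-life = ln 2 / λ = 0.6931 / 0.0930 ≈ 7.45 years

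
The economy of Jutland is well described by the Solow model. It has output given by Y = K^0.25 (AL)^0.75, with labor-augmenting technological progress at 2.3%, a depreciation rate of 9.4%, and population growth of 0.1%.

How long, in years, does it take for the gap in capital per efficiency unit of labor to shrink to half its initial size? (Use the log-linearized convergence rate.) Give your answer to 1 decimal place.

Near the steady state the convergence rate is λ = (1 − α)(n + g + δ).
λ = (1 − 0.25) × 0.118 = 0.75 × 0.118 = 0.0885
Half-life = ln 2 / λ = 0.6931 / 0.0885 ≈ 7.83 years

about 7.8 years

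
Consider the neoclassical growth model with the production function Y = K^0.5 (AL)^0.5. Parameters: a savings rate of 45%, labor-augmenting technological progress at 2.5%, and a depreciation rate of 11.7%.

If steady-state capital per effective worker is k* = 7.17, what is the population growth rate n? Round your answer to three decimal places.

At the steady state, Δk = 0, so s·k^α = (n + g + δ)·k.
So s / (n + g + δ) = (k*)^(1−α) = 7.17^0.5 = 2.6777.
Therefore n + g + δ = s / 2.6777 = 0.45 / 2.6777 = 0.1681, so n = 0.1681 − 0.142 = 0.0261.

n ≈ 0.026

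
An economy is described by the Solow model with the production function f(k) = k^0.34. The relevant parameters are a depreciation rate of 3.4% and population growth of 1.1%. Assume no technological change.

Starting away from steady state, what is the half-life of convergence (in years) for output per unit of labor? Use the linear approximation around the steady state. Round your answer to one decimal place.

about 23.3 years

Near the steady state the convergence rate is λ = (1 − α)(n + δ).
λ = (1 − 0.34) × 0.045 = 0.66 × 0.045 = 0.0297
Half-life = ln 2 / λ = 0.6931 / 0.0297 ≈ 23.34 years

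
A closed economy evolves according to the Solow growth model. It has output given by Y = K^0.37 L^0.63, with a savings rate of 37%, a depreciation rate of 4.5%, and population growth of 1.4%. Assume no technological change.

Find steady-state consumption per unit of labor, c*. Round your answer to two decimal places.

Steady state requires s·f(k) = (n + δ)·k, i.e. s·k^α = (n + δ)·k.
Rearranging, k^(1−α) = s / (n + δ).
k^0.63 = 0.37 / (0.014 + 0.045) = 0.37 / 0.059 = 6.2712
k* = 6.2712^(1/0.63) ≈ 18.4347
y* = (k*)^α = 18.4347^0.37 ≈ 2.9396
c* = (1 − s)·y* = (1 − 0.37) × 2.9396 ≈ 1.8519

c* = 1.85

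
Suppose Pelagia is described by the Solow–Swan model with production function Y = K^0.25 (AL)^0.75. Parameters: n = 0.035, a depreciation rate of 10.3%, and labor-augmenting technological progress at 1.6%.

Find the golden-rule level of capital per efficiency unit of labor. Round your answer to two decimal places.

k_gold ≈ 1.91

The golden rule sets f'(k) = n + g + δ, i.e. α·k^(α−1) = n + g + δ.
So k^(1−α) = α / (n + g + δ) = 0.25 / 0.154 = 1.6234.
k_gold = 1.6234^(1/0.75) ≈ 1.9080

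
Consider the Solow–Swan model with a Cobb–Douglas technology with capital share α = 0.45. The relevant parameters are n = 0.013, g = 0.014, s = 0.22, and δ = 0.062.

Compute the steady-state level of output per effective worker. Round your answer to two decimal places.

y* = 2.10

Steady state requires s·f(k) = (n + g + δ)·k, i.e. s·k^α = (n + g + δ)·k.
Rearranging, k^(1−α) = s / (n + g + δ).
k^0.55 = 0.22 / (0.013 + 0.014 + 0.062) = 0.22 / 0.089 = 2.4719
k* = 2.4719^(1/0.55) ≈ 5.1832
y* = (k*)^α = 5.1832^0.45 ≈ 2.0969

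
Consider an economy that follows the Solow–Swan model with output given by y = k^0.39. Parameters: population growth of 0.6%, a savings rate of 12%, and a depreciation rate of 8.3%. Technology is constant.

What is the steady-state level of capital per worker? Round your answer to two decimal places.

In steady state, investment equals break-even investment: s·k^α = (n + δ)·k.
Rearranging, k^(1−α) = s / (n + δ).
k^0.61 = 0.12 / (0.006 + 0.083) = 0.12 / 0.089 = 1.3483
k* = 1.3483^(1/0.61) ≈ 1.6322

k* = 1.63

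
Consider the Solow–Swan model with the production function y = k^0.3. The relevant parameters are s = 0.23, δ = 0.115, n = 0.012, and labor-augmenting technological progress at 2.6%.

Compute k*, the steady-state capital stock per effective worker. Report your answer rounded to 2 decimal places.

In steady state, investment equals break-even investment: s·k^α = (n + g + δ)·k.
Dividing both sides by k: k^(1−α) = s / (n + g + δ).
k^0.7 = 0.23 / (0.012 + 0.026 + 0.115) = 0.23 / 0.153 = 1.5033
k* = 1.5033^(1/0.7) ≈ 1.7903

k* ≈ 1.79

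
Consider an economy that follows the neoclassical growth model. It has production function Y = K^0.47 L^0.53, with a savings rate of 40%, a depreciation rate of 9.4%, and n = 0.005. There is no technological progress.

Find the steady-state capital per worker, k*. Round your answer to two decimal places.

In steady state, investment equals break-even investment: s·k^α = (n + δ)·k.
Dividing both sides by k: k^(1−α) = s / (n + δ).
k^0.53 = 0.40 / (0.005 + 0.094) = 0.40 / 0.099 = 4.0404
k* = 4.0404^(1/0.53) ≈ 13.9379

k* = 13.94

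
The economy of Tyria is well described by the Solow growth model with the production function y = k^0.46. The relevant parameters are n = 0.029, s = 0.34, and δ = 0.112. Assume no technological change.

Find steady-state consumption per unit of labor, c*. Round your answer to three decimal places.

Steady state requires s·f(k) = (n + δ)·k, i.e. s·k^α = (n + δ)·k.
Rearranging, k^(1−α) = s / (n + δ).
k^0.54 = 0.34 / (0.029 + 0.112) = 0.34 / 0.141 = 2.4113
k* = 2.4113^(1/0.54) ≈ 5.1036
y* = (k*)^α = 5.1036^0.46 ≈ 2.1165
c* = (1 − s)·y* = (1 − 0.34) × 2.1165 ≈ 1.3969

c* ≈ 1.397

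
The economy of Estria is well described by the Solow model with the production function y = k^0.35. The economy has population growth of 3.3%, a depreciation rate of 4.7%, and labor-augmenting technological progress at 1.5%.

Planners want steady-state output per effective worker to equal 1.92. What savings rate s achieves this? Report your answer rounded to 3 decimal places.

Steady state requires s·f(k) = (n + g + δ)·k, i.e. s·k^α = (n + g + δ)·k.
Since y* = [s/(n + g + δ)]^(α/(1−α)), we have s/(n + g + δ) = (y*)^((1−α)/α) = 1.92^1.8571 = 3.3583.
Therefore s = 3.3583 × (n + g + δ) = 3.3583 × 0.095 = 0.3190.

s ≈ 0.319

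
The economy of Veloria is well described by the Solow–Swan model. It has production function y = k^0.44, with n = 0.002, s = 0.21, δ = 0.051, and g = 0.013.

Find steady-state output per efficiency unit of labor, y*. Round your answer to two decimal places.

In steady state, investment equals break-even investment: s·k^α = (n + g + δ)·k.
Rearranging, k^(1−α) = s / (n + g + δ).
k^0.56 = 0.21 / (0.002 + 0.013 + 0.051) = 0.21 / 0.066 = 3.1818
k* = 3.1818^(1/0.56) ≈ 7.9001
y* = (k*)^α = 7.9001^0.44 ≈ 2.4829

y* ≈ 2.48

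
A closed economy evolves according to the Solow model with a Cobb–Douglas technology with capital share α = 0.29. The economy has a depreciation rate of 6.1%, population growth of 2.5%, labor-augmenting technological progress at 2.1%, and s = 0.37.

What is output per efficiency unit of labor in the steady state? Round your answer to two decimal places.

At the steady state, Δk = 0, so s·k^α = (n + g + δ)·k.
Rearranging, k^(1−α) = s / (n + g + δ).
k^0.71 = 0.37 / (0.025 + 0.021 + 0.061) = 0.37 / 0.107 = 3.4579
k* = 3.4579^(1/0.71) ≈ 5.7397
y* = (k*)^α = 5.7397^0.29 ≈ 1.6599

y* ≈ 1.66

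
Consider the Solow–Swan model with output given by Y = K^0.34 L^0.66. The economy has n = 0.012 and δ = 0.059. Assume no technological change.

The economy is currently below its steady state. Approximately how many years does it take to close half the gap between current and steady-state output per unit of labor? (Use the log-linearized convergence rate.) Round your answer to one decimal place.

Near the steady state the convergence rate is λ = (1 − α)(n + δ).
λ = (1 − 0.34) × 0.071 = 0.66 × 0.071 = 0.04686
Half-life = ln 2 / λ = 0.6931 / 0.04686 ≈ 14.79 years

t_½ ≈ 14.8 years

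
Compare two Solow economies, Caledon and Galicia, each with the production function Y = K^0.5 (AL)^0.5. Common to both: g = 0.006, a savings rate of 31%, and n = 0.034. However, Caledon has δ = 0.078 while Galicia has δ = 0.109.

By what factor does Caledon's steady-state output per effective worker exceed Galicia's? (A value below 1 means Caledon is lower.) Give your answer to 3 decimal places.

ratio ≈ 1.263

Steady-state y* = [s/(n + g + δ)]^(α/(1−α)), so the ratio is [ (s_C/(n + g + δ)_C) / (s_G/(n + g + δ)_G) ]^1.
s_C/(n + g + δ)_C = 0.31/0.118 = 2.6271; s_G/(n + g + δ)_G = 0.31/0.149 = 2.0805.
Ratio = (2.6271/2.0805)^1 = 1.2627^1 ≈ 1.2627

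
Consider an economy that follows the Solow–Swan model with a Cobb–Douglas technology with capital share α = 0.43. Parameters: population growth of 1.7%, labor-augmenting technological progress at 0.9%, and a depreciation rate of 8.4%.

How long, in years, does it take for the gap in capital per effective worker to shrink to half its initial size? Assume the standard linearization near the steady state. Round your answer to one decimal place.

t_½ ≈ 11.1 years

Near the steady state the convergence rate is λ = (1 − α)(n + g + δ).
λ = (1 − 0.43) × 0.110 = 0.57 × 0.110 = 0.0627
Half-life = ln 2 / λ = 0.6931 / 0.0627 ≈ 11.05 years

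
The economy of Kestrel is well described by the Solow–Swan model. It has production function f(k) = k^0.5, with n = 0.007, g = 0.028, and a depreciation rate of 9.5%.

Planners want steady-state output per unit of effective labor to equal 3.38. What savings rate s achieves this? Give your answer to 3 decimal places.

s ≈ 0.439

Steady state requires s·f(k) = (n + g + δ)·k, i.e. s·k^α = (n + g + δ)·k.
Since y* = [s/(n + g + δ)]^(α/(1−α)), we have s/(n + g + δ) = (y*)^((1−α)/α) = 3.38^1 = 3.3800.
Therefore s = 3.3800 × (n + g + δ) = 3.3800 × 0.130 = 0.4394.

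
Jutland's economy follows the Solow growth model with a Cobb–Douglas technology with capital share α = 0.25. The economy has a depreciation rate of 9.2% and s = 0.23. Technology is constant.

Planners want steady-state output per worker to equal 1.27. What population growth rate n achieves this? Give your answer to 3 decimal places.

n ≈ 0.020

At the steady state, Δk = 0, so s·k^α = (n + δ)·k.
Since y* = [s/(n + δ)]^(α/(1−α)), we have s/(n + δ) = (y*)^((1−α)/α) = 1.27^3 = 2.0484.
Therefore n + δ = s / 2.0484 = 0.23 / 2.0484 = 0.1123, so n = 0.1123 − 0.092 = 0.0203.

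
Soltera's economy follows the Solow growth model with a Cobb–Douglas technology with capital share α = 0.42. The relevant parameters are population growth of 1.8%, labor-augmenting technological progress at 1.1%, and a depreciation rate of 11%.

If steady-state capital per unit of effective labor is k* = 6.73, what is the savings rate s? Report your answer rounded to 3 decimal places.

s ≈ 0.420

At the steady state, Δk = 0, so s·k^α = (n + g + δ)·k.
So s / (n + g + δ) = (k*)^(1−α) = 6.73^0.58 = 3.0217.
Therefore s = 3.0217 × (n + g + δ) = 3.0217 × 0.139 = 0.4200.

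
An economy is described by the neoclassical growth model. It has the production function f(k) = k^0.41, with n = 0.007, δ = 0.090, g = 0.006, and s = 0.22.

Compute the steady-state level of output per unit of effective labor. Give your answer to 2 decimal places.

y* = 1.69

At the steady state, Δk = 0, so s·k^α = (n + g + δ)·k.
Rearranging, k^(1−α) = s / (n + g + δ).
k^0.59 = 0.22 / (0.007 + 0.006 + 0.090) = 0.22 / 0.103 = 2.1359
k* = 2.1359^(1/0.59) ≈ 3.6192
y* = (k*)^α = 3.6192^0.41 ≈ 1.6945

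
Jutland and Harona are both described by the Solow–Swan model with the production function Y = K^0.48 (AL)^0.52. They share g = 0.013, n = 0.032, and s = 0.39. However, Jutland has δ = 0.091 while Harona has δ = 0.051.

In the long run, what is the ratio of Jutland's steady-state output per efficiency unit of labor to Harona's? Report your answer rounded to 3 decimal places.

ratio ≈ 0.725

Steady-state y* = [s/(n + g + δ)]^(α/(1−α)), so the ratio is [ (s_J/(n + g + δ)_J) / (s_H/(n + g + δ)_H) ]^0.9231.
s_J/(n + g + δ)_J = 0.39/0.136 = 2.8676; s_H/(n + g + δ)_H = 0.39/0.096 = 4.0625.
Ratio = (2.8676/4.0625)^0.9231 = 0.7059^0.9231 ≈ 0.7251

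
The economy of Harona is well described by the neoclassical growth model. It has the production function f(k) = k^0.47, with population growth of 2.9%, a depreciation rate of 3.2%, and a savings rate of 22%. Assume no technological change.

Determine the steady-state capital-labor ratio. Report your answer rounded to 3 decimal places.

k* = 11.249

In steady state, investment equals break-even investment: s·k^α = (n + δ)·k.
Dividing both sides by k: k^(1−α) = s / (n + δ).
k^0.53 = 0.22 / (0.029 + 0.032) = 0.22 / 0.061 = 3.6066
k* = 3.6066^(1/0.53) ≈ 11.2494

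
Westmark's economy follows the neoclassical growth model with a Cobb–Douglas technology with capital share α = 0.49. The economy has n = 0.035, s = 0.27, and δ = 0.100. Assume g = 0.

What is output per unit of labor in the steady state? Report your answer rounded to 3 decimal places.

Steady state requires s·f(k) = (n + δ)·k, i.e. s·k^α = (n + δ)·k.
Rearranging, k^(1−α) = s / (n + δ).
k^0.51 = 0.27 / (0.035 + 0.100) = 0.27 / 0.135 = 2.0000
k* = 2.0000^(1/0.51) ≈ 3.8927
y* = (k*)^α = 3.8927^0.49 ≈ 1.9464

y* ≈ 1.946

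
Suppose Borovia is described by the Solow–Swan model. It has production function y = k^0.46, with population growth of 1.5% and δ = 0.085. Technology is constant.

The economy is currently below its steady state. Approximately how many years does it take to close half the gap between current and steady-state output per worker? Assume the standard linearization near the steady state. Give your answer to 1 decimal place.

about 12.8 years

Near the steady state the convergence rate is λ = (1 − α)(n + δ).
λ = (1 − 0.46) × 0.100 = 0.54 × 0.100 = 0.0540
Half-life = ln 2 / λ = 0.6931 / 0.0540 ≈ 12.84 years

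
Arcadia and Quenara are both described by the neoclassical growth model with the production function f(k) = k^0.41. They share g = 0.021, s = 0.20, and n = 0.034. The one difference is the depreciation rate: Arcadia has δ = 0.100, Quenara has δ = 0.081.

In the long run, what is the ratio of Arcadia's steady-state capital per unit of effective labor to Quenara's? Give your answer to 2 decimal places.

k*_A / k*_Q ≈ 0.80

Steady-state k* = [s/(n + g + δ)]^(1/(1−α)), so the ratio is [ (s_A/(n + g + δ)_A) / (s_Q/(n + g + δ)_Q) ]^1.6949.
s_A/(n + g + δ)_A = 0.20/0.155 = 1.2903; s_Q/(n + g + δ)_Q = 0.20/0.136 = 1.4706.
Ratio = (1.2903/1.4706)^1.6949 = 0.8774^1.6949 ≈ 0.8012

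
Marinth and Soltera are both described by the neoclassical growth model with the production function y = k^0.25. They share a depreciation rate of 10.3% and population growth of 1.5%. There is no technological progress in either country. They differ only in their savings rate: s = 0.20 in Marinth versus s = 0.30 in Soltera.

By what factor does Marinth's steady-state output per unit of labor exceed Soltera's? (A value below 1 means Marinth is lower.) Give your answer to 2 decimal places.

Steady-state y* = [s/(n + δ)]^(α/(1−α)), so the ratio is [ (s_M/(n + δ)_M) / (s_S/(n + δ)_S) ]^0.3333.
s_M/(n + δ)_M = 0.20/0.118 = 1.6949; s_S/(n + δ)_S = 0.30/0.118 = 2.5424.
Ratio = (1.6949/2.5424)^0.3333 = 0.6667^0.3333 ≈ 0.8736

ratio ≈ 0.87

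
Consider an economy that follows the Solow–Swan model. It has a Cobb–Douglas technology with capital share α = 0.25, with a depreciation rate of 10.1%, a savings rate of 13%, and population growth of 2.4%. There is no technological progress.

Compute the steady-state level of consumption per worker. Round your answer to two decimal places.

c* ≈ 0.88

At the steady state, Δk = 0, so s·k^α = (n + δ)·k.
Dividing both sides by k: k^(1−α) = s / (n + δ).
k^0.75 = 0.13 / (0.024 + 0.101) = 0.13 / 0.125 = 1.0400
k* = 1.0400^(1/0.75) ≈ 1.0537
y* = (k*)^α = 1.0537^0.25 ≈ 1.0132
c* = (1 − s)·y* = (1 − 0.13) × 1.0132 ≈ 0.8815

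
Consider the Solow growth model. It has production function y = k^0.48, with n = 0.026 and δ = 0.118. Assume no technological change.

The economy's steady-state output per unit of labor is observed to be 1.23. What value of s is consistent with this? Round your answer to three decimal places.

In steady state, investment equals break-even investment: s·k^α = (n + δ)·k.
Since y* = [s/(n + δ)]^(α/(1−α)), we have s/(n + δ) = (y*)^((1−α)/α) = 1.23^1.0833 = 1.2514.
Therefore s = 1.2514 × (n + δ) = 1.2514 × 0.144 = 0.1802.

s ≈ 0.180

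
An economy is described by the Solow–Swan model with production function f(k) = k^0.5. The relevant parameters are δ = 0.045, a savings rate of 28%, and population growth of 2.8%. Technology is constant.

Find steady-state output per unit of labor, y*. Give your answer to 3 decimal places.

At the steady state, Δk = 0, so s·k^α = (n + δ)·k.
Rearranging, k^(1−α) = s / (n + δ).
k^0.5 = 0.28 / (0.028 + 0.045) = 0.28 / 0.073 = 3.8356
k* = 3.8356^(1/0.5) ≈ 14.7118
y* = (k*)^α = 14.7118^0.5 ≈ 3.8356

y* = 3.836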